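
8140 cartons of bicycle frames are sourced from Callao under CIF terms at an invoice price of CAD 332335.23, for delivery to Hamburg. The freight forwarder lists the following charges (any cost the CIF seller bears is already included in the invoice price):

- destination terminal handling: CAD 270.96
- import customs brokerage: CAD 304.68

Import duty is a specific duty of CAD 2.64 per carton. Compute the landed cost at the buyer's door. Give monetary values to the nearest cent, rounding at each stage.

CIF: the seller pays costs through ocean freight and marine insurance to the destination port.
The CIF price already equals the CIF value: 332335.23
Import duty = 8140 × 2.64 = 21489.60
Buyer bears: destination terminal 270.96 + brokerage 304.68 + duty 21489.60 = 22065.24
Landed cost = invoice 332335.23 + 22065.24 = 354400.47

Total landed cost: CAD 354400.47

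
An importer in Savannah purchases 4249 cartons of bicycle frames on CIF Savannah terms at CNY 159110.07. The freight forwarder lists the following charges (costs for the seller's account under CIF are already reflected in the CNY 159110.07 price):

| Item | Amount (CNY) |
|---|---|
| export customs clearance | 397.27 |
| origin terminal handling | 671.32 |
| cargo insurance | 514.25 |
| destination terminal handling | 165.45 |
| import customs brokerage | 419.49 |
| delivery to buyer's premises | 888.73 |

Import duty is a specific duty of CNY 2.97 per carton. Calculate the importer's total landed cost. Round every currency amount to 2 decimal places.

Total landed cost: CNY 173203.27

CIF: the seller pays costs through ocean freight and marine insurance to the destination port.
Already in the invoice (seller's account under CIF): export clearance, origin terminal, insurance — exclude.
The CIF price already equals the CIF value: 159110.07
Import duty = 4249 × 2.97 = 12619.53
Buyer bears: destination terminal 165.45 + brokerage 419.49 + delivery 888.73 + duty 12619.53 = 14093.20
Landed cost = invoice 159110.07 + 14093.20 = 173203.27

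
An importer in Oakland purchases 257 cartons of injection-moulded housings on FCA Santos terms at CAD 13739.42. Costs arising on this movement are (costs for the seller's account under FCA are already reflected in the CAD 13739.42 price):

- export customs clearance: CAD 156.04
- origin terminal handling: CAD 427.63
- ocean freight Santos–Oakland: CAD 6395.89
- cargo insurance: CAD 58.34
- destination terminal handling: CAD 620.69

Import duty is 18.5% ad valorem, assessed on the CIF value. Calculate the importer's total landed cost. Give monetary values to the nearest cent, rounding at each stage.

Total landed cost: CAD 25056.91

FCA: the seller delivers export-cleared goods to the carrier; the buyer bears costs from that point.
Already in the invoice (seller's account under FCA): export clearance — exclude.
CIF value = FCA price + origin terminal + freight + insurance = 13739.42 + 427.63 + 6395.89 + 58.34 = 20621.28
Import duty = 20621.28 × 18.5% = 3814.94
Buyer bears: origin terminal 427.63 + freight 6395.89 + insurance 58.34 + destination terminal 620.69 + duty 3814.94 = 11317.49
Landed cost = invoice 13739.42 + 11317.49 = 25056.91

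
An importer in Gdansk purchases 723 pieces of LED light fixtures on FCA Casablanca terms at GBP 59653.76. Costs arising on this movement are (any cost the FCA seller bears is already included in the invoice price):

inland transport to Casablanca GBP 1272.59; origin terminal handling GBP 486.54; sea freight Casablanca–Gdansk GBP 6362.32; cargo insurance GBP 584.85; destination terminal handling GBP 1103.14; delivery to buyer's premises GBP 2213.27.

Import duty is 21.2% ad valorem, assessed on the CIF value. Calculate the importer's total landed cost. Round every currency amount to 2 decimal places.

FCA: the seller delivers export-cleared goods to the carrier; the buyer bears costs from that point.
Already in the invoice (seller's account under FCA): inland to port — exclude.
CIF value = FCA price + origin terminal + freight + insurance = 59653.76 + 486.54 + 6362.32 + 584.85 = 67087.47
Import duty = 67087.47 × 21.2% = 14222.54
Buyer bears: origin terminal 486.54 + freight 6362.32 + insurance 584.85 + destination terminal 1103.14 + delivery 2213.27 + duty 14222.54 = 24972.66
Landed cost = invoice 59653.76 + 24972.66 = 84626.42

Total landed cost: GBP 84626.42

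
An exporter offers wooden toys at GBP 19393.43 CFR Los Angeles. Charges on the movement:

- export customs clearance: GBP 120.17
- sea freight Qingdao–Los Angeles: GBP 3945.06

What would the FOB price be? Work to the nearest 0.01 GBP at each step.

FOB price: GBP 15448.37

Not relevant to the conversion: export clearance — on the seller under both CFR and FOB; already in the CFR price and stays in the FOB price.
From CFR to FOB, the seller no longer bears: freight.
FOB price = 19393.43 − 3945.06 = 15448.37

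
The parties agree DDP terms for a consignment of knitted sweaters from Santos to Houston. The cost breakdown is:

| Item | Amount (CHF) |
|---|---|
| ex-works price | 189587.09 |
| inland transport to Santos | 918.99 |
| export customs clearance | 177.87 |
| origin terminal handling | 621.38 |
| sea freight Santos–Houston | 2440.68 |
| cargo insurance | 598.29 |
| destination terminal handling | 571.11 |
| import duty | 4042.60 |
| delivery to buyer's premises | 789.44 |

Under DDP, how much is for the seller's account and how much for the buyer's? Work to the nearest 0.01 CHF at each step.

DDP: the seller bears all costs including import duty.
Seller's account: goods 189587.09 + inland to port 918.99 + export clearance 177.87 + origin terminal 621.38 + freight 2440.68 + insurance 598.29 + destination terminal 571.11 + duty 4042.60 + delivery 789.44 = 199747.45
Buyer's account: 0.00

Seller: CHF 199747.45; buyer: CHF 0.00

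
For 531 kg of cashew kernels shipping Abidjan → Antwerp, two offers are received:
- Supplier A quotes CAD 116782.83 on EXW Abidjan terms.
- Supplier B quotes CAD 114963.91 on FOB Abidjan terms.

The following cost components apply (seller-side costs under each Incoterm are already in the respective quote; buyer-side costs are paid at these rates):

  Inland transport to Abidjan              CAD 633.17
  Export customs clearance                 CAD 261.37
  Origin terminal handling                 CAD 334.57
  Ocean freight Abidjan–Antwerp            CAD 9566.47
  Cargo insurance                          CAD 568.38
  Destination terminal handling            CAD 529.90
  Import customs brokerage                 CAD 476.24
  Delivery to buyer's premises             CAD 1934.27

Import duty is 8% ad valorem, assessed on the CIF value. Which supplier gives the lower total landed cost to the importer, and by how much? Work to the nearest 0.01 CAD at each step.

Supplier A (EXW):
CIF value = EXW price + inland to port + export clearance + origin terminal + freight + insurance = 116782.83 + 633.17 + 261.37 + 334.57 + 9566.47 + 568.38 = 128146.79
Import duty = 128146.79 × 8% = 10251.74
Buyer bears (A): 633.17 + 261.37 + 334.57 + 9566.47 + 568.38 + 529.90 + 476.24 + 1934.27 = 14304.37
Landed cost (A) = invoice 116782.83 + 14304.37 + duty 10251.74 = 141338.94
Supplier B (FOB):
CIF value = FOB price + freight + insurance = 114963.91 + 9566.47 + 568.38 = 125098.76
Import duty = 125098.76 × 8% = 10007.90
Buyer bears (B): 9566.47 + 568.38 + 529.90 + 476.24 + 1934.27 = 13075.26
Landed cost (B) = invoice 114963.91 + 13075.26 + duty 10007.90 = 138047.07
Difference = |141338.94 − 138047.07| = 3291.87

Supplier B is cheaper by CAD 3291.87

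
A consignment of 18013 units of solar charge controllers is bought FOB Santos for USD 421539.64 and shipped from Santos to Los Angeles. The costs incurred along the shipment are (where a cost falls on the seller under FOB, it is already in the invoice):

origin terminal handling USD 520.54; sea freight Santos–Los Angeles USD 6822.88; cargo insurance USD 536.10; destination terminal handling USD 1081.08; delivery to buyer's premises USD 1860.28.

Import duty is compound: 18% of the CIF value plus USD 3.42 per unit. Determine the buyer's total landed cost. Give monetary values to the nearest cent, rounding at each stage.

FOB: the seller bears costs until goods are on board at the origin port; the buyer bears freight, insurance and all costs thereafter.
Already in the invoice (seller's account under FOB): origin terminal — exclude.
CIF value = FOB price + freight + insurance = 421539.64 + 6822.88 + 536.10 = 428898.62
Ad valorem component: 428898.62 × 18% = 77201.75
Specific component: 18013 × 3.42 = 61604.46
Import duty = 77201.75 + 61604.46 = 138806.21
Buyer bears: freight 6822.88 + insurance 536.10 + destination terminal 1081.08 + delivery 1860.28 + duty 138806.21 = 149106.55
Landed cost = invoice 421539.64 + 149106.55 = 570646.19

Total landed cost: USD 570646.19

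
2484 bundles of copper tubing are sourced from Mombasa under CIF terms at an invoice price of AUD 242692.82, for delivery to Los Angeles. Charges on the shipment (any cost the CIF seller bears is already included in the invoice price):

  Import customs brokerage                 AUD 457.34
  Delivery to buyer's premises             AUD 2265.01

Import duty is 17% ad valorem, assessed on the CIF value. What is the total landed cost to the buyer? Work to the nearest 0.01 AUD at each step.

CIF: the seller pays costs through ocean freight and marine insurance to the destination port.
The CIF price already equals the CIF value: 242692.82
Import duty = 242692.82 × 17% = 41257.78
Buyer bears: brokerage 457.34 + delivery 2265.01 + duty 41257.78 = 43980.13
Landed cost = invoice 242692.82 + 43980.13 = 286672.95

Total landed cost: AUD 286672.95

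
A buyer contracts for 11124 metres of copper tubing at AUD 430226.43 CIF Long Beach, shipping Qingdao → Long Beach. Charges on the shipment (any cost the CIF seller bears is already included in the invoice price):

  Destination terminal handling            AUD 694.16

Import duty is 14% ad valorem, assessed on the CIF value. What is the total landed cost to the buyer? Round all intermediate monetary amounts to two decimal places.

CIF: the seller pays costs through ocean freight and marine insurance to the destination port.
The CIF price already equals the CIF value: 430226.43
Import duty = 430226.43 × 14% = 60231.70
Buyer bears: destination terminal 694.16 + duty 60231.70 = 60925.86
Landed cost = invoice 430226.43 + 60925.86 = 491152.29

Total landed cost: AUD 491152.29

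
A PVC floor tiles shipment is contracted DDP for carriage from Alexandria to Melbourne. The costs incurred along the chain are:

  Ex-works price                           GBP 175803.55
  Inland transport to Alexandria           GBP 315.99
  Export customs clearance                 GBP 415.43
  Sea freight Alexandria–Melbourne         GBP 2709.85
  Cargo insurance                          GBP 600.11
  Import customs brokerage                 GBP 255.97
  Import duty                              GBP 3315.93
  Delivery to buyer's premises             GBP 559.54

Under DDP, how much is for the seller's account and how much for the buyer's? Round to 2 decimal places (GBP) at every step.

DDP: the seller bears all costs including import duty.
Seller's account: goods 175803.55 + inland to port 315.99 + export clearance 415.43 + freight 2709.85 + insurance 600.11 + brokerage 255.97 + duty 3315.93 + delivery 559.54 = 183976.37
Buyer's account: 0.00

Seller: GBP 183976.37; buyer: GBP 0.00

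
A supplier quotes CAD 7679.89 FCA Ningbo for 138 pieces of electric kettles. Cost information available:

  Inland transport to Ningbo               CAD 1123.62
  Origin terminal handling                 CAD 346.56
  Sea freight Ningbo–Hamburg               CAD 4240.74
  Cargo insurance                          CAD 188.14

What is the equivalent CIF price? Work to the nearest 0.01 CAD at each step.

Not relevant to the conversion: inland to port — on the seller under both FCA and CIF; already in the FCA price and stays in the CIF price.
From FCA to CIF, the seller additionally bears: origin terminal, freight, insurance.
CIF price = 7679.89 + 346.56 + 4240.74 + 188.14 = 12455.33

CIF price: CAD 12455.33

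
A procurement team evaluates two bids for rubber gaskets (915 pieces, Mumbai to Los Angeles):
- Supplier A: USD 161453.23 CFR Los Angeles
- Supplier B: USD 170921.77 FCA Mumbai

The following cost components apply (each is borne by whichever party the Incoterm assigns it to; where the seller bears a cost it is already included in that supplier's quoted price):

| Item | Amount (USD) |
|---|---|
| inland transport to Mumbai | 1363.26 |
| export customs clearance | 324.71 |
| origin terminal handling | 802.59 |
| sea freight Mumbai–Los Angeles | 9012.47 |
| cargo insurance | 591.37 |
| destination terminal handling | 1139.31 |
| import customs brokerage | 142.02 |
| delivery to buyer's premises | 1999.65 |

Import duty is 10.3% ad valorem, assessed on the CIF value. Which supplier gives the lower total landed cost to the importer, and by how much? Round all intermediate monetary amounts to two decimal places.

Supplier A (CFR):
CIF value = CFR price + insurance = 161453.23 + 591.37 = 162044.60
Import duty = 162044.60 × 10.3% = 16690.59
Buyer bears (A): 591.37 + 1139.31 + 142.02 + 1999.65 = 3872.35
Landed cost (A) = invoice 161453.23 + 3872.35 + duty 16690.59 = 182016.17
Supplier B (FCA):
CIF value = FCA price + origin terminal + freight + insurance = 170921.77 + 802.59 + 9012.47 + 591.37 = 181328.20
Import duty = 181328.20 × 10.3% = 18676.80
Buyer bears (B): 802.59 + 9012.47 + 591.37 + 1139.31 + 142.02 + 1999.65 = 13687.41
Landed cost (B) = invoice 170921.77 + 13687.41 + duty 18676.80 = 203285.98
Difference = |182016.17 − 203285.98| = 21269.81

Supplier A is cheaper by USD 21269.81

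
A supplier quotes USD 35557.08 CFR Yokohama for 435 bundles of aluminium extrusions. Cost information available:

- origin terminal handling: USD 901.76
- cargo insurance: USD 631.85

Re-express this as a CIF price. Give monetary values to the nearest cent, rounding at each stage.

CIF price: USD 36188.93

Not relevant to the conversion: origin terminal — on the seller under both CFR and CIF; already in the CFR price and stays in the CIF price.
From CFR to CIF, the seller additionally bears: insurance.
CIF price = 35557.08 + 631.85 = 36188.93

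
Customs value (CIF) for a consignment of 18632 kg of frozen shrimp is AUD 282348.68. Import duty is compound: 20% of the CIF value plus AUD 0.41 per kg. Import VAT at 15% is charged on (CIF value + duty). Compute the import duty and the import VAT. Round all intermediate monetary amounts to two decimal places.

Import duty: AUD 64108.86; import VAT: AUD 51968.63

Ad valorem component: 282348.68 × 20% = 56469.74
Specific component: 18632 × 0.41 = 7639.12
Import duty = 56469.74 + 7639.12 = 64108.86
VAT base = CIF + duty = 282348.68 + 64108.86 = 346457.54
Import VAT = 346457.54 × 15% = 51968.63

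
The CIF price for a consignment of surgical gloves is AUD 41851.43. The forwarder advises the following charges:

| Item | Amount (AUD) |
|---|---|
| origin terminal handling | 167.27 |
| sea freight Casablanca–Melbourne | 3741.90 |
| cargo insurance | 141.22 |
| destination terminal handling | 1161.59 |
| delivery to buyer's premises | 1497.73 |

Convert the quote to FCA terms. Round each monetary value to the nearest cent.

Not relevant to the conversion: destination terminal, delivery — on the buyer under both terms; not part of either seller's price.
From CIF to FCA, the seller no longer bears: origin terminal, freight, insurance.
FCA price = 41851.43 − 167.27 − 3741.90 − 141.22 = 37801.04

FCA price: AUD 37801.04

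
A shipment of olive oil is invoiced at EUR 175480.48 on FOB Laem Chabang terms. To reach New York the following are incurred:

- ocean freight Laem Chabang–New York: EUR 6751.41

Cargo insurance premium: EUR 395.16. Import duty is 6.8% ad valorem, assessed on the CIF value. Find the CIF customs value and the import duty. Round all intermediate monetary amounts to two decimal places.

CIF = FOB price + freight + insurance
CIF = 175480.48 + 6751.41 + 395.16 = 182627.05
Import duty = 182627.05 × 6.8% = 12418.64

CIF value: EUR 182627.05; import duty: EUR 12418.64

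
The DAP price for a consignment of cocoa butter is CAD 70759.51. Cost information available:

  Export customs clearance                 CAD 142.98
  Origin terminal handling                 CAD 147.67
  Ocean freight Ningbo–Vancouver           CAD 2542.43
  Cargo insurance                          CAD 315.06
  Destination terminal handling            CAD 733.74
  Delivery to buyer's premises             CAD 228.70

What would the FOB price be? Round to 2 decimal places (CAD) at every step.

FOB price: CAD 66939.58

Not relevant to the conversion: origin terminal, export clearance — on the seller under both DAP and FOB; already in the DAP price and stays in the FOB price.
From DAP to FOB, the seller no longer bears: freight, insurance, destination terminal, delivery.
FOB price = 70759.51 − 2542.43 − 315.06 − 733.74 − 228.70 = 66939.58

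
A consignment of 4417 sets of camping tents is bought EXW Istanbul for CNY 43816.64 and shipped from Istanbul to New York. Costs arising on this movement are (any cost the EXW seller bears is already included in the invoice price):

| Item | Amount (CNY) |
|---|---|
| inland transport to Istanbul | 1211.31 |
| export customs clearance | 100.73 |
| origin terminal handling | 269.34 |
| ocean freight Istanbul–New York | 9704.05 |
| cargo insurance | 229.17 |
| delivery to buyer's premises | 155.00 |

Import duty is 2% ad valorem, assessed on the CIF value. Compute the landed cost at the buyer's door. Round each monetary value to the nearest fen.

EXW: the seller makes goods available at their premises; the buyer bears all onward costs.
CIF value = EXW price + inland to port + export clearance + origin terminal + freight + insurance = 43816.64 + 1211.31 + 100.73 + 269.34 + 9704.05 + 229.17 = 55331.24
Import duty = 55331.24 × 2% = 1106.62
Buyer bears: inland to port 1211.31 + export clearance 100.73 + origin terminal 269.34 + freight 9704.05 + insurance 229.17 + delivery 155.00 + duty 1106.62 = 12776.22
Landed cost = invoice 43816.64 + 12776.22 = 56592.86

Total landed cost: CNY 56592.86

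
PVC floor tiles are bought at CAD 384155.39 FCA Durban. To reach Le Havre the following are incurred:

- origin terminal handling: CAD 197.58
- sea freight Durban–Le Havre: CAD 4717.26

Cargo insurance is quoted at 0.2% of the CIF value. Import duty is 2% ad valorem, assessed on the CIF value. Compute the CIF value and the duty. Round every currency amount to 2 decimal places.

CIF value: CAD 389849.93; import duty: CAD 7797.00

Let C be the CIF value. C = FCA price + pre-shipment costs + freight + 0.2% × C
C − 0.2% × C = 384155.39 + 197.58 + 4717.26
0.998 × C = 389070.23
C = 389070.23 / 0.998 = 389849.93
Insurance premium = 0.2% × 389849.93 = 779.70
Import duty = 389849.93 × 2% = 7797.00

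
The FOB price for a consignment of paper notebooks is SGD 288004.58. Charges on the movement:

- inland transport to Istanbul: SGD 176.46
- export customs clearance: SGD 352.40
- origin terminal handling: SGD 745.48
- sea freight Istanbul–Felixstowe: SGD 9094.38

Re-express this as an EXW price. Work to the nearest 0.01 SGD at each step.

EXW price: SGD 286730.24

Not relevant to the conversion: freight — on the buyer under both terms; not part of either seller's price.
From FOB to EXW, the seller no longer bears: inland to port, export clearance, origin terminal.
EXW price = 288004.58 − 176.46 − 352.40 − 745.48 = 286730.24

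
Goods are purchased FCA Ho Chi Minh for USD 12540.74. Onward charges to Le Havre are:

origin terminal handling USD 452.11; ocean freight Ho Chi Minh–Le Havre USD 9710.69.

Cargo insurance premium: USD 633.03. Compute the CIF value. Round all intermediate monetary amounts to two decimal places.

CIF = FCA price + pre-shipment costs + freight + insurance
CIF = 12540.74 + 452.11 + 9710.69 + 633.03 = 23336.57

CIF value: USD 23336.57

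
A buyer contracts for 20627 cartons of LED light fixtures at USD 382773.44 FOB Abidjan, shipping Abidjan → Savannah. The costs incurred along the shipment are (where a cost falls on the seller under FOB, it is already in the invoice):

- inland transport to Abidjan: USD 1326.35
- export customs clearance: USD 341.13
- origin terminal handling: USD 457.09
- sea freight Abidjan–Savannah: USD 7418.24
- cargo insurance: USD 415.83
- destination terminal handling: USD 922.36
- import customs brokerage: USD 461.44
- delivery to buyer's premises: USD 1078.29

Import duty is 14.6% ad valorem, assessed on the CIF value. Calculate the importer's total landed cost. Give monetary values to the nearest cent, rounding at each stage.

Total landed cost: USD 450098.30

FOB: the seller bears costs until goods are on board at the origin port; the buyer bears freight, insurance and all costs thereafter.
Already in the invoice (seller's account under FOB): inland to port, export clearance, origin terminal — exclude.
CIF value = FOB price + freight + insurance = 382773.44 + 7418.24 + 415.83 = 390607.51
Import duty = 390607.51 × 14.6% = 57028.70
Buyer bears: freight 7418.24 + insurance 415.83 + destination terminal 922.36 + brokerage 461.44 + delivery 1078.29 + duty 57028.70 = 67324.86
Landed cost = invoice 382773.44 + 67324.86 = 450098.30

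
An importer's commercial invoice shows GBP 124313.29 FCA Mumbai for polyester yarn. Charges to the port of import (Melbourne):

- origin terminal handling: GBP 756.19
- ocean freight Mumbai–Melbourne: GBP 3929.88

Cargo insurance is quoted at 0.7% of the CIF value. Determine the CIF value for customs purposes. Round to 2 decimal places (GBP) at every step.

CIF value: GBP 129908.72

Let C be the CIF value. C = FCA price + pre-shipment costs + freight + 0.7% × C
C − 0.7% × C = 124313.29 + 756.19 + 3929.88
0.993 × C = 128999.36
C = 128999.36 / 0.993 = 129908.72
Insurance premium = 0.7% × 129908.72 = 909.36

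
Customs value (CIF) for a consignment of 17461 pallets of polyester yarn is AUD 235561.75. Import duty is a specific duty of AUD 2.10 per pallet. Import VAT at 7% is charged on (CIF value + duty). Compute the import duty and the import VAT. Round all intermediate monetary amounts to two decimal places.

Import duty: AUD 36668.10; import VAT: AUD 19056.09

Import duty = 17461 × 2.10 = 36668.10
VAT base = CIF + duty = 235561.75 + 36668.10 = 272229.85
Import VAT = 272229.85 × 7% = 19056.09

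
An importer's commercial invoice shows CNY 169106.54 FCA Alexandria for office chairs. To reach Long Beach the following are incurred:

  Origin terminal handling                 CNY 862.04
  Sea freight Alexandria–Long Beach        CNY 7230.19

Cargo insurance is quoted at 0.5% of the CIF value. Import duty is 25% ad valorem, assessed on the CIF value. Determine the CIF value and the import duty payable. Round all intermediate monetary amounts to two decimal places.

Let C be the CIF value. C = FCA price + pre-shipment costs + freight + 0.5% × C
C − 0.5% × C = 169106.54 + 862.04 + 7230.19
0.995 × C = 177198.77
C = 177198.77 / 0.995 = 178089.22
Insurance premium = 0.5% × 178089.22 = 890.45
Import duty = 178089.22 × 25% = 44522.31

CIF value: CNY 178089.22; import duty: CNY 44522.31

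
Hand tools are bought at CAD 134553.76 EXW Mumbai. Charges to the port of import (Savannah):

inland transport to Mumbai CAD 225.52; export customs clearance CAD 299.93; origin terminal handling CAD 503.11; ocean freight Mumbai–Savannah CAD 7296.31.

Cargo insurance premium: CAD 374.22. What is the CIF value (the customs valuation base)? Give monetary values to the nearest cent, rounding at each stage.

CIF = EXW price + pre-shipment costs + freight + insurance
CIF = 134553.76 + 225.52 + 299.93 + 503.11 + 7296.31 + 374.22 = 143252.85

CIF value: CAD 143252.85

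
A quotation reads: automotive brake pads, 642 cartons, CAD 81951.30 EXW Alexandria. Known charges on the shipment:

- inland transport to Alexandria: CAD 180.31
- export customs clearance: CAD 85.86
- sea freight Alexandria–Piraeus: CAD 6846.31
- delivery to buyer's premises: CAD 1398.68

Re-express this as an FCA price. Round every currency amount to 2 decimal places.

FCA price: CAD 82217.47

Not relevant to the conversion: freight, delivery — on the buyer under both terms; not part of either seller's price.
From EXW to FCA, the seller additionally bears: inland to port, export clearance.
FCA price = 81951.30 + 180.31 + 85.86 = 82217.47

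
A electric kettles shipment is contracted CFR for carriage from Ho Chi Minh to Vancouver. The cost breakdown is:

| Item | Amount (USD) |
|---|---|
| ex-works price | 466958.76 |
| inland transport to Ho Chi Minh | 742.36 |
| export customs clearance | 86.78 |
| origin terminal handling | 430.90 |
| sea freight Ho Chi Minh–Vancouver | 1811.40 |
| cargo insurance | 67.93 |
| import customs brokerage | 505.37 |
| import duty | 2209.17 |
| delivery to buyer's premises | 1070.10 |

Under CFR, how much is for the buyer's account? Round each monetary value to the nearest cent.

CFR: the seller pays costs through ocean freight to the destination port, but not insurance.
Seller's account: goods 466958.76 + inland to port 742.36 + export clearance 86.78 + origin terminal 430.90 + freight 1811.40 = 470030.20
Buyer's account: insurance 67.93 + brokerage 505.37 + duty 2209.17 + delivery 1070.10 = 3852.57

Buyer's account: USD 3852.57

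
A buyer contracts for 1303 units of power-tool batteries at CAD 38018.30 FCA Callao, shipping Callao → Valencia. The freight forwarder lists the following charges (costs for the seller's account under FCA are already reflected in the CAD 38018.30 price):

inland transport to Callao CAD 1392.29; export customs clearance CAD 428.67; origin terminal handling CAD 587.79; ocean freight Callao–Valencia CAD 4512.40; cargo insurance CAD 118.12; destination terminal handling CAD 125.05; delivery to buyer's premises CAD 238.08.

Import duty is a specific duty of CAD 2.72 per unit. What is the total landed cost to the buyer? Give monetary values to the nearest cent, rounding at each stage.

Total landed cost: CAD 47143.90

FCA: the seller delivers export-cleared goods to the carrier; the buyer bears costs from that point.
Already in the invoice (seller's account under FCA): inland to port, export clearance — exclude.
CIF value = FCA price + origin terminal + freight + insurance = 38018.30 + 587.79 + 4512.40 + 118.12 = 43236.61
Import duty = 1303 × 2.72 = 3544.16
Buyer bears: origin terminal 587.79 + freight 4512.40 + insurance 118.12 + destination terminal 125.05 + delivery 238.08 + duty 3544.16 = 9125.60
Landed cost = invoice 38018.30 + 9125.60 = 47143.90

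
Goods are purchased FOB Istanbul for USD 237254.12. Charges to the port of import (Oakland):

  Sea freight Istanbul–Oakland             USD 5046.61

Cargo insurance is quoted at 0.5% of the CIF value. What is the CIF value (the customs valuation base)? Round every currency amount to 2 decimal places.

Let C be the CIF value. C = FOB price + freight + 0.5% × C
C − 0.5% × C = 237254.12 + 5046.61
0.995 × C = 242300.73
C = 242300.73 / 0.995 = 243518.32
Insurance premium = 0.5% × 243518.32 = 1217.59

CIF value: USD 243518.32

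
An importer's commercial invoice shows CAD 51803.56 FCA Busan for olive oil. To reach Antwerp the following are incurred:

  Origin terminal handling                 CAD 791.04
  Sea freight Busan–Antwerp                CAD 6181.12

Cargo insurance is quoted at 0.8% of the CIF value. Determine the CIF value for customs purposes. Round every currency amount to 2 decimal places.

CIF value: CAD 59249.72

Let C be the CIF value. C = FCA price + pre-shipment costs + freight + 0.8% × C
C − 0.8% × C = 51803.56 + 791.04 + 6181.12
0.992 × C = 58775.72
C = 58775.72 / 0.992 = 59249.72
Insurance premium = 0.8% × 59249.72 = 474.00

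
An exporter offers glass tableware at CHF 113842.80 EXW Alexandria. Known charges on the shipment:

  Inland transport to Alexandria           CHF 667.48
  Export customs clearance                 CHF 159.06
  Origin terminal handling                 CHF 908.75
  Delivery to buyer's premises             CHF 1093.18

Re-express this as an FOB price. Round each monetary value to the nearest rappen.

Not relevant to the conversion: delivery — on the buyer under both terms; not part of either seller's price.
From EXW to FOB, the seller additionally bears: inland to port, export clearance, origin terminal.
FOB price = 113842.80 + 667.48 + 159.06 + 908.75 = 115578.09

FOB price: CHF 115578.09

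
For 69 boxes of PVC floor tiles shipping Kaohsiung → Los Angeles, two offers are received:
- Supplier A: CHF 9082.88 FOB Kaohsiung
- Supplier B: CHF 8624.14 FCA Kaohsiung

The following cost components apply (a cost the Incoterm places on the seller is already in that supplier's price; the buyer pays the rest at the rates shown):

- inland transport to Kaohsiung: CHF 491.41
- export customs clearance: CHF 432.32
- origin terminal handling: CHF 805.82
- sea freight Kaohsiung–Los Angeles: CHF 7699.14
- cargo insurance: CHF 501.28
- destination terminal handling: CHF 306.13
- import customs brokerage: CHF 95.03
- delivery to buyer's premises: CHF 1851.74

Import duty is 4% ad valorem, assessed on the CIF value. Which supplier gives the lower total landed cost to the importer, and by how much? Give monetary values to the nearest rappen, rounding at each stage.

Supplier A is cheaper by CHF 360.97

Supplier A (FOB):
CIF value = FOB price + freight + insurance = 9082.88 + 7699.14 + 501.28 = 17283.30
Import duty = 17283.30 × 4% = 691.33
Buyer bears (A): 7699.14 + 501.28 + 306.13 + 95.03 + 1851.74 = 10453.32
Landed cost (A) = invoice 9082.88 + 10453.32 + duty 691.33 = 20227.53
Supplier B (FCA):
CIF value = FCA price + origin terminal + freight + insurance = 8624.14 + 805.82 + 7699.14 + 501.28 = 17630.38
Import duty = 17630.38 × 4% = 705.22
Buyer bears (B): 805.82 + 7699.14 + 501.28 + 306.13 + 95.03 + 1851.74 = 11259.14
Landed cost (B) = invoice 8624.14 + 11259.14 + duty 705.22 = 20588.50
Difference = |20227.53 − 20588.50| = 360.97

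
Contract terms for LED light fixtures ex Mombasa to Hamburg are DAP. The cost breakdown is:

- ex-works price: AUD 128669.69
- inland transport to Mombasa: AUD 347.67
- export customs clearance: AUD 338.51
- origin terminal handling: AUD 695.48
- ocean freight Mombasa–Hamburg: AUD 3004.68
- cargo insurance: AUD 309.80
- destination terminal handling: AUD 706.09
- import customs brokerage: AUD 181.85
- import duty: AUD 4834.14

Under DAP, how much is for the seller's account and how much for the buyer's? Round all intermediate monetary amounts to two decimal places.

DAP: the seller bears all costs to the named destination except import duty and clearance.
Seller's account: goods 128669.69 + inland to port 347.67 + export clearance 338.51 + origin terminal 695.48 + freight 3004.68 + insurance 309.80 + destination terminal 706.09 = 134071.92
Buyer's account: brokerage 181.85 + duty 4834.14 = 5015.99

Seller: AUD 134071.92; buyer: AUD 5015.99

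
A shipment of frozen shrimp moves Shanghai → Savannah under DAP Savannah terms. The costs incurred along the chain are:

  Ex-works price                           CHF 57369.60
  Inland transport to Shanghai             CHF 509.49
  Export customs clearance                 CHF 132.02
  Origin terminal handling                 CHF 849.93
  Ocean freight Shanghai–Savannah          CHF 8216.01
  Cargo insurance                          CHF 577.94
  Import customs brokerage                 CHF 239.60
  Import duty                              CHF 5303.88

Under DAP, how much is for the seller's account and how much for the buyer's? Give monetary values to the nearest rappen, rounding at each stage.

Seller: CHF 67654.99; buyer: CHF 5543.48

DAP: the seller bears all costs to the named destination except import duty and clearance.
Seller's account: goods 57369.60 + inland to port 509.49 + export clearance 132.02 + origin terminal 849.93 + freight 8216.01 + insurance 577.94 = 67654.99
Buyer's account: brokerage 239.60 + duty 5303.88 = 5543.48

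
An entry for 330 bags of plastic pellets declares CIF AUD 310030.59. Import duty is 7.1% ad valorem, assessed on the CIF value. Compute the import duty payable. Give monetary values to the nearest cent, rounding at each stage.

Import duty: AUD 22012.17

Import duty = 310030.59 × 7.1% = 22012.17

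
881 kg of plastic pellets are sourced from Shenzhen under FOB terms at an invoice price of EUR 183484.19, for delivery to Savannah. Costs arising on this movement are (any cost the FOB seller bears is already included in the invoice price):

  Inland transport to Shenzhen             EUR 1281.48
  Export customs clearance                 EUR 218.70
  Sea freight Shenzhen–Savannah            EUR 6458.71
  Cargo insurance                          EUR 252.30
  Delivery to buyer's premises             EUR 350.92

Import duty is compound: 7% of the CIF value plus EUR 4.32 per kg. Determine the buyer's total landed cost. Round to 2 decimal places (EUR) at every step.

FOB: the seller bears costs until goods are on board at the origin port; the buyer bears freight, insurance and all costs thereafter.
Already in the invoice (seller's account under FOB): inland to port, export clearance — exclude.
CIF value = FOB price + freight + insurance = 183484.19 + 6458.71 + 252.30 = 190195.20
Ad valorem component: 190195.20 × 7% = 13313.66
Specific component: 881 × 4.32 = 3805.92
Import duty = 13313.66 + 3805.92 = 17119.58
Buyer bears: freight 6458.71 + insurance 252.30 + delivery 350.92 + duty 17119.58 = 24181.51
Landed cost = invoice 183484.19 + 24181.51 = 207665.70

Total landed cost: EUR 207665.70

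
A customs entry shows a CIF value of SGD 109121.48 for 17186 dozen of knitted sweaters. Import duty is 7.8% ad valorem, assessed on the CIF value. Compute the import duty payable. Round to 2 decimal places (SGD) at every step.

Import duty: SGD 8511.48

Import duty = 109121.48 × 7.8% = 8511.48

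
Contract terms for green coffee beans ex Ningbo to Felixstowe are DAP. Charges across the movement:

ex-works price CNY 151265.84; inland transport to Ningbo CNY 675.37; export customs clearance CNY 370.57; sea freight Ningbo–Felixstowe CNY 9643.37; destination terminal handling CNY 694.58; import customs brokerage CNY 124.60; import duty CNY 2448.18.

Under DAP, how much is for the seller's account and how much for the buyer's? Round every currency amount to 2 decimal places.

Seller: CNY 162649.73; buyer: CNY 2572.78

DAP: the seller bears all costs to the named destination except import duty and clearance.
Seller's account: goods 151265.84 + inland to port 675.37 + export clearance 370.57 + freight 9643.37 + destination terminal 694.58 = 162649.73
Buyer's account: brokerage 124.60 + duty 2448.18 = 2572.78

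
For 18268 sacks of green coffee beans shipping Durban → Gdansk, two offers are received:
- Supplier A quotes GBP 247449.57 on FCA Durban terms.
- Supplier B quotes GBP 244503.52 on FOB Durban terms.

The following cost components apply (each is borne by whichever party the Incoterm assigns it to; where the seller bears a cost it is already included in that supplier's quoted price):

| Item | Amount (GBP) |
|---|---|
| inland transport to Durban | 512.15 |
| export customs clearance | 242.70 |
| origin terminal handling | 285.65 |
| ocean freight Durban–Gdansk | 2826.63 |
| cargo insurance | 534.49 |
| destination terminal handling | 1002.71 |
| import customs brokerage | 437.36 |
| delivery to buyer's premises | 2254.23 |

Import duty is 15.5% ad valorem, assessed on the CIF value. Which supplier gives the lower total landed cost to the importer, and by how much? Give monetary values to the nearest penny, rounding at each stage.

Supplier B is cheaper by GBP 3732.61

Supplier A (FCA):
CIF value = FCA price + origin terminal + freight + insurance = 247449.57 + 285.65 + 2826.63 + 534.49 = 251096.34
Import duty = 251096.34 × 15.5% = 38919.93
Buyer bears (A): 285.65 + 2826.63 + 534.49 + 1002.71 + 437.36 + 2254.23 = 7341.07
Landed cost (A) = invoice 247449.57 + 7341.07 + duty 38919.93 = 293710.57
Supplier B (FOB):
CIF value = FOB price + freight + insurance = 244503.52 + 2826.63 + 534.49 = 247864.64
Import duty = 247864.64 × 15.5% = 38419.02
Buyer bears (B): 2826.63 + 534.49 + 1002.71 + 437.36 + 2254.23 = 7055.42
Landed cost (B) = invoice 244503.52 + 7055.42 + duty 38419.02 = 289977.96
Difference = |293710.57 − 289977.96| = 3732.61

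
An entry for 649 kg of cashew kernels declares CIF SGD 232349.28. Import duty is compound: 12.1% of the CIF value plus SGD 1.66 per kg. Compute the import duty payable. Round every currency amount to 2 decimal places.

Import duty: SGD 29191.60

Ad valorem component: 232349.28 × 12.1% = 28114.26
Specific component: 649 × 1.66 = 1077.34
Import duty = 28114.26 + 1077.34 = 29191.60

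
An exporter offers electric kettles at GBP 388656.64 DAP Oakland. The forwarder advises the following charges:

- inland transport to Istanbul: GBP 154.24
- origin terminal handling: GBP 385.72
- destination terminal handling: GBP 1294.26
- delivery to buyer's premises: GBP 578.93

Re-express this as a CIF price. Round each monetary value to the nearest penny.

CIF price: GBP 386783.45

Not relevant to the conversion: inland to port, origin terminal — on the seller under both DAP and CIF; already in the DAP price and stays in the CIF price.
From DAP to CIF, the seller no longer bears: destination terminal, delivery.
CIF price = 388656.64 − 1294.26 − 578.93 = 386783.45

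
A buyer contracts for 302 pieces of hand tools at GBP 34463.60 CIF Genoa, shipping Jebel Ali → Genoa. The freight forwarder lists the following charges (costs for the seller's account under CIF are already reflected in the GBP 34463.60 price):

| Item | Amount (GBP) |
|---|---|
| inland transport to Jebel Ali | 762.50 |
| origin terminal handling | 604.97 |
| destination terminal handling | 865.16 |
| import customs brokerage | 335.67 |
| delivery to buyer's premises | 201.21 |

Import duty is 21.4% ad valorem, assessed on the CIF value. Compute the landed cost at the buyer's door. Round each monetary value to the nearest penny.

Total landed cost: GBP 43240.85

CIF: the seller pays costs through ocean freight and marine insurance to the destination port.
Already in the invoice (seller's account under CIF): inland to port, origin terminal — exclude.
The CIF price already equals the CIF value: 34463.60
Import duty = 34463.60 × 21.4% = 7375.21
Buyer bears: destination terminal 865.16 + brokerage 335.67 + delivery 201.21 + duty 7375.21 = 8777.25
Landed cost = invoice 34463.60 + 8777.25 = 43240.85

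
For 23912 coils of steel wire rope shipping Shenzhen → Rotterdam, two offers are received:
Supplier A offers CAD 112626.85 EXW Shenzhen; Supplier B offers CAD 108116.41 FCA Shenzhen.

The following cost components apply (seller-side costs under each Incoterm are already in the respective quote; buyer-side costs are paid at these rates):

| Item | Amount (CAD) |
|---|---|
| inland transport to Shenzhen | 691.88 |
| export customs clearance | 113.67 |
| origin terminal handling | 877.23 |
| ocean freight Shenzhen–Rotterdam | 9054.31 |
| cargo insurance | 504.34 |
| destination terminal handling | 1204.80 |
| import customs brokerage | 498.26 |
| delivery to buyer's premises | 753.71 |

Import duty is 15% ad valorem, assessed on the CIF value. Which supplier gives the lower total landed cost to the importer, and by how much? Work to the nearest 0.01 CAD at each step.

Supplier A (EXW):
CIF value = EXW price + inland to port + export clearance + origin terminal + freight + insurance = 112626.85 + 691.88 + 113.67 + 877.23 + 9054.31 + 504.34 = 123868.28
Import duty = 123868.28 × 15% = 18580.24
Buyer bears (A): 691.88 + 113.67 + 877.23 + 9054.31 + 504.34 + 1204.80 + 498.26 + 753.71 = 13698.20
Landed cost (A) = invoice 112626.85 + 13698.20 + duty 18580.24 = 144905.29
Supplier B (FCA):
CIF value = FCA price + origin terminal + freight + insurance = 108116.41 + 877.23 + 9054.31 + 504.34 = 118552.29
Import duty = 118552.29 × 15% = 17782.84
Buyer bears (B): 877.23 + 9054.31 + 504.34 + 1204.80 + 498.26 + 753.71 = 12892.65
Landed cost (B) = invoice 108116.41 + 12892.65 + duty 17782.84 = 138791.90
Difference = |144905.29 − 138791.90| = 6113.39

Supplier B is cheaper by CAD 6113.39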